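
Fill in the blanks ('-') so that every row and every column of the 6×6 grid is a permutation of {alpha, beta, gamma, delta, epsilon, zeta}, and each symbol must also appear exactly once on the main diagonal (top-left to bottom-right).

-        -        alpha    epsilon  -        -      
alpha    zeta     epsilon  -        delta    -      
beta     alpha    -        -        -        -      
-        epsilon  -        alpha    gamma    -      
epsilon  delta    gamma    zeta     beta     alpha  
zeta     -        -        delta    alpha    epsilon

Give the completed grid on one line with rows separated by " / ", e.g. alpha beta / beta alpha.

gamma beta alpha epsilon zeta delta / alpha zeta epsilon beta delta gamma / beta alpha delta gamma epsilon zeta / delta epsilon zeta alpha gamma beta / epsilon delta gamma zeta beta alpha / zeta gamma beta delta alpha epsilon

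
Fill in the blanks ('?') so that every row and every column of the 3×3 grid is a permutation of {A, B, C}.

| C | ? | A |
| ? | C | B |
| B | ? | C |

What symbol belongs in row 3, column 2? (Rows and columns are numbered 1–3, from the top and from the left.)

A

(r1,c2) = B
(r2,c1) = A
(r3,c2) = A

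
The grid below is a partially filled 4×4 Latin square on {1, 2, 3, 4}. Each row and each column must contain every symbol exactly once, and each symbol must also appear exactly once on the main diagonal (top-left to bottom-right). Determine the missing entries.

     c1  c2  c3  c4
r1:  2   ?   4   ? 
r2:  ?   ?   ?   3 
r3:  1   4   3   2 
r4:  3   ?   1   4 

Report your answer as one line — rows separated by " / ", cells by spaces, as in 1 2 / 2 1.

2 3 4 1 / 4 1 2 3 / 1 4 3 2 / 3 2 1 4

(r1,c4) = 1
(r2,c1) = 4
(r2,c2) = 1
(r2,c3) = 2
(r4,c2) = 2
(r1,c2) = 3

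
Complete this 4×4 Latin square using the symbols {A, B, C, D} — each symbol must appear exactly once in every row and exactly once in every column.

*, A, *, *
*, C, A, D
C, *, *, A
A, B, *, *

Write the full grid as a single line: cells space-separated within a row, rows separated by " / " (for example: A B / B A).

(r2,c1) = B
(r3,c2) = D
(r3,c3) = B
(r4,c4) = C
(r1,c1) = D
(r1,c3) = C
(r1,c4) = B
(r4,c3) = D

D A C B / B C A D / C D B A / A B D C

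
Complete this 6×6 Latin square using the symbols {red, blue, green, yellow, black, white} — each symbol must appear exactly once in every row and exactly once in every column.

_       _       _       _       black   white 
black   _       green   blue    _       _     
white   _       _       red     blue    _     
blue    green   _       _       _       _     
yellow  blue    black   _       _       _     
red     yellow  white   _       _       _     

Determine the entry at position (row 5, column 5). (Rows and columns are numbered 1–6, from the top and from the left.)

(r1,c1) = green
(r1,c2) = red
(r1,c4) = yellow
(r2,c2) = white
(r3,c2) = black
(r3,c3) = yellow
(r3,c6) = green
(r4,c3) = red
(r5,c6) = red
(r6,c5) = green
(r1,c3) = blue
(r2,c6) = yellow
(r4,c6) = black
(r5,c5) = white

white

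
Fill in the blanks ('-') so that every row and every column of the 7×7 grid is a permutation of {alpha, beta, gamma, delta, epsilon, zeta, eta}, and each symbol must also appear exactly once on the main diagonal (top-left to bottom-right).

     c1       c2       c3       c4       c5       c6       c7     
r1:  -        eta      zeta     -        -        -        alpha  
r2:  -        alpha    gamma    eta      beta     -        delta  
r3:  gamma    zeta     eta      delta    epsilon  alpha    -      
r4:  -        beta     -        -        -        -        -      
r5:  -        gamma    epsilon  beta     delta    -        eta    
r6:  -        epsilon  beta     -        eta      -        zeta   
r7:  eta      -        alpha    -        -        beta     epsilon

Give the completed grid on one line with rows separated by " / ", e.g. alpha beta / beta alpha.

(r1,c1): row 1 has {alpha,zeta,eta}; column 1 has {gamma,eta}; the diagonal has {alpha,delta,epsilon,eta}, so it must be beta.
(r1,c5): row 1 has {alpha,beta,zeta,eta}; column 5 has {beta,delta,epsilon,eta}, so it must be gamma.
(r3,c7): row 3 has {alpha,gamma,delta,epsilon,zeta,eta}; column 7 has {alpha,delta,epsilon,zeta,eta}, so it must be beta.
(r4,c3): row 4 has {beta}; column 3 has {alpha,beta,gamma,epsilon,zeta,eta}, so it must be delta.
(r4,c7): row 4 has {beta,delta}; column 7 has {alpha,beta,delta,epsilon,zeta,eta}, so it must be gamma.
(r5,c6): row 5 has {beta,gamma,delta,epsilon,eta}; column 6 has {alpha,beta}, so it must be zeta.
(r6,c6): row 6 has {beta,epsilon,zeta,eta}; column 6 has {alpha,beta,zeta}; the diagonal has {alpha,beta,delta,epsilon,eta}, so it must be gamma.
(r7,c2): row 7 has {alpha,beta,epsilon,eta}; column 2 has {alpha,beta,gamma,epsilon,zeta,eta}, so it must be delta.
(r7,c5): row 7 has {alpha,beta,delta,epsilon,eta}; column 5 has {beta,gamma,delta,epsilon,eta}, so it must be zeta.
(r1,c4): row 1 has {alpha,beta,gamma,zeta,eta}; column 4 has {beta,delta,eta}, so it must be epsilon.
(r1,c6): row 1 has {alpha,beta,gamma,epsilon,zeta,eta}; column 6 has {alpha,beta,gamma,zeta}, so it must be delta.
(r2,c6): row 2 has {alpha,beta,gamma,delta,eta}; column 6 has {alpha,beta,gamma,delta,zeta}, so it must be epsilon.
(r4,c4): row 4 has {beta,gamma,delta}; column 4 has {beta,delta,epsilon,eta}; the diagonal has {alpha,beta,gamma,delta,epsilon,eta}, so it must be zeta.
(r4,c5): row 4 has {beta,gamma,delta,zeta}; column 5 has {beta,gamma,delta,epsilon,zeta,eta}, so it must be alpha.
(r4,c6): row 4 has {alpha,beta,gamma,delta,zeta}; column 6 has {alpha,beta,gamma,delta,epsilon,zeta}, so it must be eta.
(r5,c1): row 5 has {beta,gamma,delta,epsilon,zeta,eta}; column 1 has {beta,gamma,eta}, so it must be alpha.
(r6,c1): row 6 has {beta,gamma,epsilon,zeta,eta}; column 1 has {alpha,beta,gamma,eta}, so it must be delta.
(r6,c4): row 6 has {beta,gamma,delta,epsilon,zeta,eta}; column 4 has {beta,delta,epsilon,zeta,eta}, so it must be alpha.
(r7,c4): row 7 has {alpha,beta,delta,epsilon,zeta,eta}; column 4 has {alpha,beta,delta,epsilon,zeta,eta}, so it must be gamma.
(r2,c1): row 2 has {alpha,beta,gamma,delta,epsilon,eta}; column 1 has {alpha,beta,gamma,delta,eta}, so it must be zeta.
(r4,c1): row 4 has {alpha,beta,gamma,delta,zeta,eta}; column 1 has {alpha,beta,gamma,delta,zeta,eta}, so it must be epsilon.

beta eta zeta epsilon gamma delta alpha / zeta alpha gamma eta beta epsilon delta / gamma zeta eta delta epsilon alpha beta / epsilon beta delta zeta alpha eta gamma / alpha gamma epsilon beta delta zeta eta / delta epsilon beta alpha eta gamma zeta / eta delta alpha gamma zeta beta epsilon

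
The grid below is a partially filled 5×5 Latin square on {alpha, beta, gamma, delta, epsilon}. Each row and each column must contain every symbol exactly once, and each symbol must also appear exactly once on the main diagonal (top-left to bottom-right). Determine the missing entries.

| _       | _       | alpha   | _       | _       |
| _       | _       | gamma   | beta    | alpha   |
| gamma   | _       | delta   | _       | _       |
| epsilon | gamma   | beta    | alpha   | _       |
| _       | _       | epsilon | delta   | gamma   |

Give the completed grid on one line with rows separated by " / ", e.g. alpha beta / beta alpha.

beta delta alpha gamma epsilon / delta epsilon gamma beta alpha / gamma alpha delta epsilon beta / epsilon gamma beta alpha delta / alpha beta epsilon delta gamma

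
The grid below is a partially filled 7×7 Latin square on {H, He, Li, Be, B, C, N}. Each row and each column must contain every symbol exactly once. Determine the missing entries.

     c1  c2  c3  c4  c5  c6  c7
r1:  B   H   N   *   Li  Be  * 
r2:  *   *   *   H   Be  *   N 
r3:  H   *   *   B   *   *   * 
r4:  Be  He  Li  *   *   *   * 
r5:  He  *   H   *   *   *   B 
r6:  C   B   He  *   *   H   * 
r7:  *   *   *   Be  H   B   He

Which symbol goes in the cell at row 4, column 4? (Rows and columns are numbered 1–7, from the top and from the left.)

row 1 has {H,Li,Be,B,N}; column 7 has {He,B,N} — only C is left for (r1,c7).
row 2 has {H,Be,N}; column 1 has {H,He,Be,B,C} — only Li is left for (r2,c1).
row 2 has {H,Li,Be,N}; column 2 has {H,He,B} — only C is left for (r2,c2).
row 2 has {H,Li,Be,C,N}; column 3 has {H,He,Li,N} — only B is left for (r2,c3).
row 2 has {H,Li,Be,B,C,N}; column 6 has {H,Be,B} — only He is left for (r2,c6).
row 4 has {He,Li,Be}; column 7 has {He,B,C,N} — only H is left for (r4,c7).
row 6 has {H,He,B,C}; column 5 has {H,Li,Be} — only N is left for (r6,c5).
row 7 has {H,He,Be,B}; column 1 has {H,He,Li,Be,B,C} — only N is left for (r7,c1).
row 7 has {H,He,Be,B,N}; column 2 has {H,He,B,C} — only Li is left for (r7,c2).
row 7 has {H,He,Li,Be,B,N}; column 3 has {H,He,Li,B,N} — only C is left for (r7,c3).
row 1 has {H,Li,Be,B,C,N}; column 4 has {H,Be,B} — only He is left for (r1,c4).
row 3 has {H,B}; column 3 has {H,He,Li,B,C,N} — only Be is left for (r3,c3).
row 3 has {H,Be,B}; column 7 has {H,He,B,C,N} — only Li is left for (r3,c7).
row 5 has {H,He,B}; column 5 has {H,Li,Be,N} — only C is left for (r5,c5).
row 6 has {H,He,B,C,N}; column 4 has {H,He,Be,B} — only Li is left for (r6,c4).
row 6 has {H,He,Li,B,C,N}; column 7 has {H,He,Li,B,C,N} — only Be is left for (r6,c7).
row 3 has {H,Li,Be,B}; column 2 has {H,He,Li,B,C} — only N is left for (r3,c2).
row 3 has {H,Li,Be,B,N}; column 5 has {H,Li,Be,C,N} — only He is left for (r3,c5).
row 3 has {H,He,Li,Be,B,N}; column 6 has {H,He,Be,B} — only C is left for (r3,c6).
row 4 has {H,He,Li,Be}; column 5 has {H,He,Li,Be,C,N} — only B is left for (r4,c5).
row 4 has {H,He,Li,Be,B}; column 6 has {H,He,Be,B,C} — only N is left for (r4,c6).
row 5 has {H,He,B,C}; column 2 has {H,He,Li,B,C,N} — only Be is left for (r5,c2).
row 5 has {H,He,Be,B,C}; column 4 has {H,He,Li,Be,B} — only N is left for (r5,c4).
row 5 has {H,He,Be,B,C,N}; column 6 has {H,He,Be,B,C,N} — only Li is left for (r5,c6).
row 4 has {H,He,Li,Be,B,N}; column 4 has {H,He,Li,Be,B,N} — only C is left for (r4,c4).

C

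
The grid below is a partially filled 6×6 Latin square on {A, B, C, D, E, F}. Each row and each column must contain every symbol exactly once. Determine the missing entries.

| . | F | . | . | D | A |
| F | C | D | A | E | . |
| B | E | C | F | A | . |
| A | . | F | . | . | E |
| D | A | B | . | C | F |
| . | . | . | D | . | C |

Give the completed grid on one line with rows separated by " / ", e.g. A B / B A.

(r1,c3) = E
(r2,c6) = B
(r3,c6) = D
(r4,c5) = B
(r5,c4) = E
(r6,c1) = E
(r6,c2) = B
(r6,c3) = A
(r6,c5) = F
(r1,c1) = C
(r1,c4) = B
(r4,c2) = D
(r4,c4) = C

C F E B D A / F C D A E B / B E C F A D / A D F C B E / D A B E C F / E B A D F C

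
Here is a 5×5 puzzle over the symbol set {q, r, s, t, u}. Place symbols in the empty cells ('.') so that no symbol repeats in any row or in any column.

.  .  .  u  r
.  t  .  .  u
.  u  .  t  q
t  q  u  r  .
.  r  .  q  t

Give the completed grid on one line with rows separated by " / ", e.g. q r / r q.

q s t u r / r t q s u / s u r t q / t q u r s / u r s q t

row 1 has {r,u}; column 2 has {q,r,t,u} — only s is left for (r1,c2).
row 2 has {t,u}; column 4 has {q,r,t,u} — only s is left for (r2,c4).
row 4 has {q,r,t,u}; column 5 has {q,r,t,u} — only s is left for (r4,c5).
row 5 has {q,r,t}; column 3 has {u} — only s is left for (r5,c3).
row 1 has {r,s,u}; column 1 has {t} — only q is left for (r1,c1).
row 1 has {q,r,s,u}; column 3 has {s,u} — only t is left for (r1,c3).
row 2 has {s,t,u}; column 1 has {q,t} — only r is left for (r2,c1).
row 2 has {r,s,t,u}; column 3 has {s,t,u} — only q is left for (r2,c3).
row 3 has {q,t,u}; column 1 has {q,r,t} — only s is left for (r3,c1).
row 3 has {q,s,t,u}; column 3 has {q,s,t,u} — only r is left for (r3,c3).
row 5 has {q,r,s,t}; column 1 has {q,r,s,t} — only u is left for (r5,c1).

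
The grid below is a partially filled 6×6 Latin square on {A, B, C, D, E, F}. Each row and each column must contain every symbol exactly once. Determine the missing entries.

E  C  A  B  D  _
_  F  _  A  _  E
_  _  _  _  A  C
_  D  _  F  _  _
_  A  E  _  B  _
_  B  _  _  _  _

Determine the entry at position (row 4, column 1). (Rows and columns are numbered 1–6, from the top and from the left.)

A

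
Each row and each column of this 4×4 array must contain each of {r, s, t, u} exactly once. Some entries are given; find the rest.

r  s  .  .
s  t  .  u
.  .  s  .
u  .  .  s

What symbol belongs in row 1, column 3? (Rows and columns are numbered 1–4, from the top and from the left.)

u

(r1,c4) = t
(r2,c3) = r
(r3,c1) = t
(r3,c4) = r
(r4,c2) = r
(r4,c3) = t
(r1,c3) = u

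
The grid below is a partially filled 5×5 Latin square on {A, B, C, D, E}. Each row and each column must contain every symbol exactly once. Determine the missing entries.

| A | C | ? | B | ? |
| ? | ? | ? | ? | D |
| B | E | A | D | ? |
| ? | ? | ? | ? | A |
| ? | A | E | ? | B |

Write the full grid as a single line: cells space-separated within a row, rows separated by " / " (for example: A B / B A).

At row 1, column 3: row 1 has {A,B,C}; column 3 has {A,E}; that leaves D.
At row 1, column 5: row 1 has {A,B,C,D}; column 5 has {A,B,D}; that leaves E.
At row 2, column 2: row 2 has {D}; column 2 has {A,C,E}; that leaves B.
At row 2, column 3: row 2 has {B,D}; column 3 has {A,D,E}; that leaves C.
At row 3, column 5: row 3 has {A,B,D,E}; column 5 has {A,B,D,E}; that leaves C.
At row 4, column 2: row 4 has {A}; column 2 has {A,B,C,E}; that leaves D.
At row 4, column 3: row 4 has {A,D}; column 3 has {A,C,D,E}; that leaves B.
At row 5, column 4: row 5 has {A,B,E}; column 4 has {B,D}; that leaves C.
At row 2, column 1: row 2 has {B,C,D}; column 1 has {A,B}; that leaves E.
At row 2, column 4: row 2 has {B,C,D,E}; column 4 has {B,C,D}; that leaves A.
At row 4, column 1: row 4 has {A,B,D}; column 1 has {A,B,E}; that leaves C.
At row 4, column 4: row 4 has {A,B,C,D}; column 4 has {A,B,C,D}; that leaves E.
At row 5, column 1: row 5 has {A,B,C,E}; column 1 has {A,B,C,E}; that leaves D.

A C D B E / E B C A D / B E A D C / C D B E A / D A E C B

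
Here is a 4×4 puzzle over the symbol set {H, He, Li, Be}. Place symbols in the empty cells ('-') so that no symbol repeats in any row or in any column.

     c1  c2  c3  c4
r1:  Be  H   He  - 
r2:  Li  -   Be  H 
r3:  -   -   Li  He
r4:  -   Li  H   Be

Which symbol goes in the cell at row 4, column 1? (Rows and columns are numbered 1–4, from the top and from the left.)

He

row 1 has {H,He,Be}; column 4 has {H,He,Be} — only Li is left for (r1,c4).
row 2 has {H,Li,Be}; column 2 has {H,Li} — only He is left for (r2,c2).
row 3 has {He,Li}; column 1 has {Li,Be} — only H is left for (r3,c1).
row 3 has {H,He,Li}; column 2 has {H,He,Li} — only Be is left for (r3,c2).
row 4 has {H,Li,Be}; column 1 has {H,Li,Be} — only He is left for (r4,c1).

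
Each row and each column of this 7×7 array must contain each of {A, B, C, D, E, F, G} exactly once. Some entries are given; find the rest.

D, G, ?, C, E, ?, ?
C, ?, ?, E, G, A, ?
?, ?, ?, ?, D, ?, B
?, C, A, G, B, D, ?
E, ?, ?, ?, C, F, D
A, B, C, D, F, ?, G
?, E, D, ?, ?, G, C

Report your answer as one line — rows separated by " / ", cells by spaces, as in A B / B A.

D G F C E B A / C D B E G A F / G F E A D C B / F C A G B D E / E A G B C F D / A B C D F E G / B E D F A G C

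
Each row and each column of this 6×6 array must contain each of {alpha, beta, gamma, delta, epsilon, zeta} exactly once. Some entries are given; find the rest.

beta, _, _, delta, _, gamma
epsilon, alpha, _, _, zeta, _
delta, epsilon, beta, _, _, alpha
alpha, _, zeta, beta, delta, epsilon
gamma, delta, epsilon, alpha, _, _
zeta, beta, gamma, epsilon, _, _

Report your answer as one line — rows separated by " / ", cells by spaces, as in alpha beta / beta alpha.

beta zeta alpha delta epsilon gamma / epsilon alpha delta gamma zeta beta / delta epsilon beta zeta gamma alpha / alpha gamma zeta beta delta epsilon / gamma delta epsilon alpha beta zeta / zeta beta gamma epsilon alpha delta

(r1,c2) = zeta
(r1,c3) = alpha
(r1,c5) = epsilon
(r2,c3) = delta
(r2,c4) = gamma
(r2,c6) = beta
(r3,c4) = zeta
(r3,c5) = gamma
(r4,c2) = gamma
(r5,c5) = beta
(r5,c6) = zeta
(r6,c5) = alpha
(r6,c6) = delta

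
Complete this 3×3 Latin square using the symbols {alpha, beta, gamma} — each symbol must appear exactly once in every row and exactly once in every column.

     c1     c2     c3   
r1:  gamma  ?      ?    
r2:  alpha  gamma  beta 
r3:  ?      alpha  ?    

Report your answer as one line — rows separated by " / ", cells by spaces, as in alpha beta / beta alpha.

gamma beta alpha / alpha gamma beta / beta alpha gamma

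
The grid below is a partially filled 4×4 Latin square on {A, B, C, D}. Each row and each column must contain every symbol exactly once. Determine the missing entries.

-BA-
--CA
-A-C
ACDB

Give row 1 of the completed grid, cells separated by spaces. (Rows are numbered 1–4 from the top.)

C B A D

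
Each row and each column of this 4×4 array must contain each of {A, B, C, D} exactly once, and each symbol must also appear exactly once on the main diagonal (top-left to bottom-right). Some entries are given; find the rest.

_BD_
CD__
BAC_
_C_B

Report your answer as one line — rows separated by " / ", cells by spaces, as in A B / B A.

A B D C / C D B A / B A C D / D C A B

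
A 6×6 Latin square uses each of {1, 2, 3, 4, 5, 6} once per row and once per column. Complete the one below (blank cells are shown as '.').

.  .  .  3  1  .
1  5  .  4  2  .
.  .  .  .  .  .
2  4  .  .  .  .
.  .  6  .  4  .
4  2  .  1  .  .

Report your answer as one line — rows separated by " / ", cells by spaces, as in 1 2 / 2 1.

5 6 2 3 1 4 / 1 5 3 4 2 6 / 6 3 4 2 5 1 / 2 4 1 6 3 5 / 3 1 6 5 4 2 / 4 2 5 1 6 3

row 1 has {1,3}; column 2 has {2,4,5} — only 6 is left for (r1,c2).
row 2 has {1,2,4,5}; column 3 has {6} — only 3 is left for (r2,c3).
row 2 has {1,2,3,4,5}; column 6 is empty so far — only 6 is left for (r2,c6).
row 6 has {1,2,4}; column 3 has {3,6} — only 5 is left for (r6,c3).
row 6 has {1,2,4,5}; column 6 has {6} — only 3 is left for (r6,c6).
row 1 has {1,3,6}; column 1 has {1,2,4} — only 5 is left for (r1,c1).
row 4 has {2,4}; column 3 has {3,5,6} — only 1 is left for (r4,c3).
row 4 has {1,2,4}; column 6 has {3,6} — only 5 is left for (r4,c6).
row 5 has {4,6}; column 1 has {1,2,4,5} — only 3 is left for (r5,c1).
row 5 has {3,4,6}; column 2 has {2,4,5,6} — only 1 is left for (r5,c2).
row 5 has {1,3,4,6}; column 6 has {3,5,6} — only 2 is left for (r5,c6).
row 6 has {1,2,3,4,5}; column 5 has {1,2,4} — only 6 is left for (r6,c5).
row 1 has {1,3,5,6}; column 6 has {2,3,5,6} — only 4 is left for (r1,c6).
row 3 is empty so far; column 1 has {1,2,3,4,5} — only 6 is left for (r3,c1).
row 3 has {6}; column 2 has {1,2,4,5,6} — only 3 is left for (r3,c2).
row 3 has {3,6}; column 5 has {1,2,4,6} — only 5 is left for (r3,c5).
row 3 has {3,5,6}; column 6 has {2,3,4,5,6} — only 1 is left for (r3,c6).
row 4 has {1,2,4,5}; column 4 has {1,3,4} — only 6 is left for (r4,c4).
row 4 has {1,2,4,5,6}; column 5 has {1,2,4,5,6} — only 3 is left for (r4,c5).
row 5 has {1,2,3,4,6}; column 4 has {1,3,4,6} — only 5 is left for (r5,c4).
row 1 has {1,3,4,5,6}; column 3 has {1,3,5,6} — only 2 is left for (r1,c3).
row 3 has {1,3,5,6}; column 3 has {1,2,3,5,6} — only 4 is left for (r3,c3).
row 3 has {1,3,4,5,6}; column 4 has {1,3,4,5,6} — only 2 is left for (r3,c4).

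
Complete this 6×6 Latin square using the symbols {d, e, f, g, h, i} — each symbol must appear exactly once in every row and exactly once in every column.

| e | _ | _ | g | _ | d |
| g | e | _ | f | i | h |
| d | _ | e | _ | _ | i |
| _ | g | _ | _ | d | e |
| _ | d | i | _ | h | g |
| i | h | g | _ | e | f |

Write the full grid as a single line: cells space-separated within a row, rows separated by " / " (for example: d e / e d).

e i h g f d / g e d f i h / d f e h g i / h g f i d e / f d i e h g / i h g d e f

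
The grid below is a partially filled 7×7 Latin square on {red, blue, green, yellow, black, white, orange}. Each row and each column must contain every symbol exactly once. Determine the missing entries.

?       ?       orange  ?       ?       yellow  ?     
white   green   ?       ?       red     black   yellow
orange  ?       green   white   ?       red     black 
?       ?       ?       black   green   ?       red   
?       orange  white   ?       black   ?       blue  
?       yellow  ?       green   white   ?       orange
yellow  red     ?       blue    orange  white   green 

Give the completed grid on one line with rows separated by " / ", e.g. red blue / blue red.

At row 1, column 4: row 1 has {yellow,orange}; column 4 has {blue,green,black,white}; that leaves red.
At row 1, column 5: row 1 has {red,yellow,orange}; column 5 has {red,green,black,white,orange}; that leaves blue.
At row 1, column 7: row 1 has {red,blue,yellow,orange}; column 7 has {red,blue,green,yellow,black,orange}; that leaves white.
At row 2, column 3: row 2 has {red,green,yellow,black,white}; column 3 has {green,white,orange}; that leaves blue.
At row 2, column 4: row 2 has {red,blue,green,yellow,black,white}; column 4 has {red,blue,green,black,white}; that leaves orange.
At row 3, column 2: row 3 has {red,green,black,white,orange}; column 2 has {red,green,yellow,orange}; that leaves blue.
At row 3, column 5: row 3 has {red,blue,green,black,white,orange}; column 5 has {red,blue,green,black,white,orange}; that leaves yellow.
At row 4, column 1: row 4 has {red,green,black}; column 1 has {yellow,white,orange}; that leaves blue.
At row 4, column 2: row 4 has {red,blue,green,black}; column 2 has {red,blue,green,yellow,orange}; that leaves white.
At row 4, column 3: row 4 has {red,blue,green,black,white}; column 3 has {blue,green,white,orange}; that leaves yellow.
At row 4, column 6: row 4 has {red,blue,green,yellow,black,white}; column 6 has {red,yellow,black,white}; that leaves orange.
At row 5, column 4: row 5 has {blue,black,white,orange}; column 4 has {red,blue,green,black,white,orange}; that leaves yellow.
At row 5, column 6: row 5 has {blue,yellow,black,white,orange}; column 6 has {red,yellow,black,white,orange}; that leaves green.
At row 6, column 6: row 6 has {green,yellow,white,orange}; column 6 has {red,green,yellow,black,white,orange}; that leaves blue.
At row 7, column 3: row 7 has {red,blue,green,yellow,white,orange}; column 3 has {blue,green,yellow,white,orange}; that leaves black.
At row 1, column 2: row 1 has {red,blue,yellow,white,orange}; column 2 has {red,blue,green,yellow,white,orange}; that leaves black.
At row 5, column 1: row 5 has {blue,green,yellow,black,white,orange}; column 1 has {blue,yellow,white,orange}; that leaves red.
At row 6, column 1: row 6 has {blue,green,yellow,white,orange}; column 1 has {red,blue,yellow,white,orange}; that leaves black.
At row 6, column 3: row 6 has {blue,green,yellow,black,white,orange}; column 3 has {blue,green,yellow,black,white,orange}; that leaves red.
At row 1, column 1: row 1 has {red,blue,yellow,black,white,orange}; column 1 has {red,blue,yellow,black,white,orange}; that leaves green.

green black orange red blue yellow white / white green blue orange red black yellow / orange blue green white yellow red black / blue white yellow black green orange red / red orange white yellow black green blue / black yellow red green white blue orange / yellow red black blue orange white green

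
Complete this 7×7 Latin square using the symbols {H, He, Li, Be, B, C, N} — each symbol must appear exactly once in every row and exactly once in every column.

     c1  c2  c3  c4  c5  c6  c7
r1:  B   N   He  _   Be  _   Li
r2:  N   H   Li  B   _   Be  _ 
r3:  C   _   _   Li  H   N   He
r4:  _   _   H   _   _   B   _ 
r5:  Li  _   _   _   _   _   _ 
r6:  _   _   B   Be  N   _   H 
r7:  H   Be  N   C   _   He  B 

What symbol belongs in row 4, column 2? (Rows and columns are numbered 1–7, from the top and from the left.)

Li

Cell (r1,c4): row 1 has {He,Li,Be,B,N}; column 4 has {Li,Be,B,C} → H.
Cell (r1,c6): row 1 has {H,He,Li,Be,B,N}; column 6 has {He,Be,B,N} → C.
Cell (r2,c7): row 2 has {H,Li,Be,B,N}; column 7 has {H,He,Li,B} → C.
Cell (r3,c2): row 3 has {H,He,Li,C,N}; column 2 has {H,Be,N} → B.
Cell (r3,c3): row 3 has {H,He,Li,B,C,N}; column 3 has {H,He,Li,B,N} → Be.
Cell (r5,c3): row 5 has {Li}; column 3 has {H,He,Li,Be,B,N} → C.
Cell (r5,c6): row 5 has {Li,C}; column 6 has {He,Be,B,C,N} → H.
Cell (r6,c1): row 6 has {H,Be,B,N}; column 1 has {H,Li,B,C,N} → He.
Cell (r6,c6): row 6 has {H,He,Be,B,N}; column 6 has {H,He,Be,B,C,N} → Li.
Cell (r7,c5): row 7 has {H,He,Be,B,C,N}; column 5 has {H,Be,N} → Li.
Cell (r2,c5): row 2 has {H,Li,Be,B,C,N}; column 5 has {H,Li,Be,N} → He.
Cell (r4,c1): row 4 has {H,B}; column 1 has {H,He,Li,B,C,N} → Be.
Cell (r4,c5): row 4 has {H,Be,B}; column 5 has {H,He,Li,Be,N} → C.
Cell (r4,c7): row 4 has {H,Be,B,C}; column 7 has {H,He,Li,B,C} → N.
Cell (r5,c2): row 5 has {H,Li,C}; column 2 has {H,Be,B,N} → He.
Cell (r5,c4): row 5 has {H,He,Li,C}; column 4 has {H,Li,Be,B,C} → N.
Cell (r5,c5): row 5 has {H,He,Li,C,N}; column 5 has {H,He,Li,Be,C,N} → B.
Cell (r5,c7): row 5 has {H,He,Li,B,C,N}; column 7 has {H,He,Li,B,C,N} → Be.
Cell (r6,c2): row 6 has {H,He,Li,Be,B,N}; column 2 has {H,He,Be,B,N} → C.
Cell (r4,c2): row 4 has {H,Be,B,C,N}; column 2 has {H,He,Be,B,C,N} → Li.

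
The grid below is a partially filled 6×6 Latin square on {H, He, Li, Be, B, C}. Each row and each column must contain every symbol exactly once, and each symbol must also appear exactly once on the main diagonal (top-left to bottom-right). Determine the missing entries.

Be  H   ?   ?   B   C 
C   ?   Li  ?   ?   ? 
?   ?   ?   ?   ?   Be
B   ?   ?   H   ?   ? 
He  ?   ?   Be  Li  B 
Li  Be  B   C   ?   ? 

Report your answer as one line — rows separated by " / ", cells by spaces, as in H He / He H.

Be H He Li B C / C B Li He Be H / H Li C B He Be / B He Be H C Li / He C H Be Li B / Li Be B C H He

(r1,c3) = He
(r1,c4) = Li
(r3,c1) = H
(r3,c3) = C
(r3,c5) = He
(r4,c3) = Be
(r4,c5) = C
(r5,c2) = C
(r5,c3) = H
(r6,c5) = H
(r6,c6) = He
(r2,c2) = B
(r2,c4) = He
(r2,c5) = Be
(r2,c6) = H
(r3,c2) = Li
(r3,c4) = B
(r4,c2) = He
(r4,c6) = Li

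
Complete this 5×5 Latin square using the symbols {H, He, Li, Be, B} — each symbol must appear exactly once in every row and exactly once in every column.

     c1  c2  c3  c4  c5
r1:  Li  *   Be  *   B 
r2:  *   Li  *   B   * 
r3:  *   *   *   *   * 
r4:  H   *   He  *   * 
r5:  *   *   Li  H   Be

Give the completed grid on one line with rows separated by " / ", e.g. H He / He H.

Li H Be He B / Be Li H B He / He Be B Li H / H B He Be Li / B He Li H Be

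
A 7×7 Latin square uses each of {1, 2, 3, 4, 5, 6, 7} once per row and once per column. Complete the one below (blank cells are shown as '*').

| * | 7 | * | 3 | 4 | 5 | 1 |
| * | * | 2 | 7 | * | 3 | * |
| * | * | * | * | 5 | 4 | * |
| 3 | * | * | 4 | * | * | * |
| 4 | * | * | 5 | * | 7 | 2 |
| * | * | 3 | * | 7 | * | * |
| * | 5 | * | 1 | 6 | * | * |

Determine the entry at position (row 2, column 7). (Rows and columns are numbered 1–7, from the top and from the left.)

5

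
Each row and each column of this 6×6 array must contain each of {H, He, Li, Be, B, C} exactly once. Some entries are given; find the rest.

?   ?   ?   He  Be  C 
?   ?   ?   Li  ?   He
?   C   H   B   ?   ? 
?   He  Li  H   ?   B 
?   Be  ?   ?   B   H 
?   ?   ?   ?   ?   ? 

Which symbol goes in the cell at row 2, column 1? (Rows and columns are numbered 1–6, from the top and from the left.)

C

(r1,c3) = B
(r4,c5) = C
(r5,c4) = C
(r6,c4) = Be
(r6,c6) = Li
(r2,c5) = H
(r3,c6) = Be
(r4,c1) = Be
(r5,c3) = He
(r6,c3) = C
(r6,c5) = He
(r2,c2) = B
(r2,c3) = Be
(r3,c5) = Li
(r5,c1) = Li
(r6,c2) = H
(r1,c1) = H
(r1,c2) = Li
(r2,c1) = C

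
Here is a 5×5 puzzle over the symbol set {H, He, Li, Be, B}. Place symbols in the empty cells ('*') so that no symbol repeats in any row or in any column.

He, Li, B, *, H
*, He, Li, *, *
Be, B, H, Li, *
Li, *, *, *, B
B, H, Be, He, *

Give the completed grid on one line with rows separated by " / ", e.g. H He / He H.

He Li B Be H / H He Li B Be / Be B H Li He / Li Be He H B / B H Be He Li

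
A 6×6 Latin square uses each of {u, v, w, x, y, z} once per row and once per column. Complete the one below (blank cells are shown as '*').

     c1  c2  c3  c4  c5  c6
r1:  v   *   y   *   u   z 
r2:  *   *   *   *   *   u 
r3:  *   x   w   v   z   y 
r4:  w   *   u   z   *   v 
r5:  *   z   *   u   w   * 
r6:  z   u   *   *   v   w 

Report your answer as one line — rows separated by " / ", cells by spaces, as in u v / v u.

v w y x u z / x v z w y u / u x w v z y / w y u z x v / y z v u w x / z u x y v w

row 1 has {u,v,y,z}; column 2 has {u,x,z} — only w is left for (r1,c2).
row 1 has {u,v,w,y,z}; column 4 has {u,v,z} — only x is left for (r1,c4).
row 3 has {v,w,x,y,z}; column 1 has {v,w,z} — only u is left for (r3,c1).
row 4 has {u,v,w,z}; column 2 has {u,w,x,z} — only y is left for (r4,c2).
row 4 has {u,v,w,y,z}; column 5 has {u,v,w,z} — only x is left for (r4,c5).
row 5 has {u,w,z}; column 6 has {u,v,w,y,z} — only x is left for (r5,c6).
row 6 has {u,v,w,z}; column 3 has {u,w,y} — only x is left for (r6,c3).
row 6 has {u,v,w,x,z}; column 4 has {u,v,x,z} — only y is left for (r6,c4).
row 2 has {u}; column 2 has {u,w,x,y,z} — only v is left for (r2,c2).
row 2 has {u,v}; column 3 has {u,w,x,y} — only z is left for (r2,c3).
row 2 has {u,v,z}; column 4 has {u,v,x,y,z} — only w is left for (r2,c4).
row 2 has {u,v,w,z}; column 5 has {u,v,w,x,z} — only y is left for (r2,c5).
row 5 has {u,w,x,z}; column 1 has {u,v,w,z} — only y is left for (r5,c1).
row 5 has {u,w,x,y,z}; column 3 has {u,w,x,y,z} — only v is left for (r5,c3).
row 2 has {u,v,w,y,z}; column 1 has {u,v,w,y,z} — only x is left for (r2,c1).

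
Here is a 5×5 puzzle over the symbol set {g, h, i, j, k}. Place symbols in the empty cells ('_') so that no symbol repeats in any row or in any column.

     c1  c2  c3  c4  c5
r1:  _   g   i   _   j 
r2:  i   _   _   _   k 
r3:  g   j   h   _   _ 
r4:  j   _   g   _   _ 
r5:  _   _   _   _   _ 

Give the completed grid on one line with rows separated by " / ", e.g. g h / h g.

k g i h j / i h j g k / g j h k i / j k g i h / h i k j g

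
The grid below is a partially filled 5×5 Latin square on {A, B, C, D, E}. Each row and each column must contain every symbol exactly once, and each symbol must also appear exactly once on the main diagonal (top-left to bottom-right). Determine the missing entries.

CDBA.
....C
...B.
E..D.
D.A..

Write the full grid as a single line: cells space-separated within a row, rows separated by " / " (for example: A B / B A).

C D B A E / B A D E C / A C E B D / E B C D A / D E A C B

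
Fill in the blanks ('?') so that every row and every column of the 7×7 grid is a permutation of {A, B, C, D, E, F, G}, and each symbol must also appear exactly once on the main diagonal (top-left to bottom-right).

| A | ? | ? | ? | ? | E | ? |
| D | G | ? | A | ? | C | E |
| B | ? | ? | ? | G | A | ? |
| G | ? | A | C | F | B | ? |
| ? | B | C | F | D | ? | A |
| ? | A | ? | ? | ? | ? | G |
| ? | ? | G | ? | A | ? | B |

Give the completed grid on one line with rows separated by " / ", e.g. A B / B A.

Cell (r2,c5): row 2 has {A,C,D,E,G}; column 5 has {A,D,F,G} → B.
Cell (r4,c7): row 4 has {A,B,C,F,G}; column 7 has {A,B,E,G} → D.
Cell (r5,c1): row 5 has {A,B,C,D,F}; column 1 has {A,B,D,G} → E.
Cell (r5,c6): row 5 has {A,B,C,D,E,F}; column 6 has {A,B,C,E} → G.
Cell (r6,c6): row 6 has {A,G}; column 6 has {A,B,C,E,G}; the diagonal has {A,B,C,D,G} → F.
Cell (r7,c6): row 7 has {A,B,G}; column 6 has {A,B,C,E,F,G} → D.
Cell (r1,c5): row 1 has {A,E}; column 5 has {A,B,D,F,G} → C.
Cell (r1,c7): row 1 has {A,C,E}; column 7 has {A,B,D,E,G} → F.
Cell (r2,c3): row 2 has {A,B,C,D,E,G}; column 3 has {A,C,G} → F.
Cell (r3,c3): row 3 has {A,B,G}; column 3 has {A,C,F,G}; the diagonal has {A,B,C,D,F,G} → E.
Cell (r3,c4): row 3 has {A,B,E,G}; column 4 has {A,C,F} → D.
Cell (r3,c7): row 3 has {A,B,D,E,G}; column 7 has {A,B,D,E,F,G} → C.
Cell (r4,c2): row 4 has {A,B,C,D,F,G}; column 2 has {A,B,G} → E.
Cell (r6,c1): row 6 has {A,F,G}; column 1 has {A,B,D,E,G} → C.
Cell (r6,c5): row 6 has {A,C,F,G}; column 5 has {A,B,C,D,F,G} → E.
Cell (r7,c1): row 7 has {A,B,D,G}; column 1 has {A,B,C,D,E,G} → F.
Cell (r7,c2): row 7 has {A,B,D,F,G}; column 2 has {A,B,E,G} → C.
Cell (r7,c4): row 7 has {A,B,C,D,F,G}; column 4 has {A,C,D,F} → E.
Cell (r1,c2): row 1 has {A,C,E,F}; column 2 has {A,B,C,E,G} → D.
Cell (r1,c3): row 1 has {A,C,D,E,F}; column 3 has {A,C,E,F,G} → B.
Cell (r1,c4): row 1 has {A,B,C,D,E,F}; column 4 has {A,C,D,E,F} → G.
Cell (r3,c2): row 3 has {A,B,C,D,E,G}; column 2 has {A,B,C,D,E,G} → F.
Cell (r6,c3): row 6 has {A,C,E,F,G}; column 3 has {A,B,C,E,F,G} → D.
Cell (r6,c4): row 6 has {A,C,D,E,F,G}; column 4 has {A,C,D,E,F,G} → B.

A D B G C E F / D G F A B C E / B F E D G A C / G E A C F B D / E B C F D G A / C A D B E F G / F C G E A D B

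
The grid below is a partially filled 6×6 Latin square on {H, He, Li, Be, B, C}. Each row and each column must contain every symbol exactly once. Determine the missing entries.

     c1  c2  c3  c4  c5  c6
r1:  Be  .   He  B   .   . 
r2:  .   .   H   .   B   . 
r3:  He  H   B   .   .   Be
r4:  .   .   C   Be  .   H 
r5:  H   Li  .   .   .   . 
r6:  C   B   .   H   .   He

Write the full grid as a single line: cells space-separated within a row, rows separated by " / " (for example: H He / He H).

At row 1, column 2: row 1 has {He,Be,B}; column 2 has {H,Li,B}; that leaves C.
At row 1, column 6: row 1 has {He,Be,B,C}; column 6 has {H,He,Be}; that leaves Li.
At row 2, column 1: row 2 has {H,B}; column 1 has {H,He,Be,C}; that leaves Li.
At row 2, column 6: row 2 has {H,Li,B}; column 6 has {H,He,Li,Be}; that leaves C.
At row 4, column 1: row 4 has {H,Be,C}; column 1 has {H,He,Li,Be,C}; that leaves B.
At row 4, column 2: row 4 has {H,Be,B,C}; column 2 has {H,Li,B,C}; that leaves He.
At row 4, column 5: row 4 has {H,He,Be,B,C}; column 5 has {B}; that leaves Li.
At row 5, column 3: row 5 has {H,Li}; column 3 has {H,He,B,C}; that leaves Be.
At row 5, column 6: row 5 has {H,Li,Be}; column 6 has {H,He,Li,Be,C}; that leaves B.
At row 6, column 3: row 6 has {H,He,B,C}; column 3 has {H,He,Be,B,C}; that leaves Li.
At row 6, column 5: row 6 has {H,He,Li,B,C}; column 5 has {Li,B}; that leaves Be.
At row 1, column 5: row 1 has {He,Li,Be,B,C}; column 5 has {Li,Be,B}; that leaves H.
At row 2, column 2: row 2 has {H,Li,B,C}; column 2 has {H,He,Li,B,C}; that leaves Be.
At row 2, column 4: row 2 has {H,Li,Be,B,C}; column 4 has {H,Be,B}; that leaves He.
At row 3, column 5: row 3 has {H,He,Be,B}; column 5 has {H,Li,Be,B}; that leaves C.
At row 5, column 4: row 5 has {H,Li,Be,B}; column 4 has {H,He,Be,B}; that leaves C.
At row 5, column 5: row 5 has {H,Li,Be,B,C}; column 5 has {H,Li,Be,B,C}; that leaves He.
At row 3, column 4: row 3 has {H,He,Be,B,C}; column 4 has {H,He,Be,B,C}; that leaves Li.

Be C He B H Li / Li Be H He B C / He H B Li C Be / B He C Be Li H / H Li Be C He B / C B Li H Be He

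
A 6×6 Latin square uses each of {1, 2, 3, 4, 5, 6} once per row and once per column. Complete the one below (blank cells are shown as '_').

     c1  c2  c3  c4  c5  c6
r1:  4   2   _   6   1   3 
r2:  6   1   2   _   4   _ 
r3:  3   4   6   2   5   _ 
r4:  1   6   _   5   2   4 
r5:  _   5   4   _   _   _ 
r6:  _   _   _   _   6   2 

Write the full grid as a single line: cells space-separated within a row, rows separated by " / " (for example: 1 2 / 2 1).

4 2 5 6 1 3 / 6 1 2 3 4 5 / 3 4 6 2 5 1 / 1 6 3 5 2 4 / 2 5 4 1 3 6 / 5 3 1 4 6 2

Cell (r1,c3): row 1 has {1,2,3,4,6}; column 3 has {2,4,6} → 5.
Cell (r2,c4): row 2 has {1,2,4,6}; column 4 has {2,5,6} → 3.
Cell (r2,c6): row 2 has {1,2,3,4,6}; column 6 has {2,3,4} → 5.
Cell (r3,c6): row 3 has {2,3,4,5,6}; column 6 has {2,3,4,5} → 1.
Cell (r4,c3): row 4 has {1,2,4,5,6}; column 3 has {2,4,5,6} → 3.
Cell (r5,c1): row 5 has {4,5}; column 1 has {1,3,4,6} → 2.
Cell (r5,c4): row 5 has {2,4,5}; column 4 has {2,3,5,6} → 1.
Cell (r5,c5): row 5 has {1,2,4,5}; column 5 has {1,2,4,5,6} → 3.
Cell (r5,c6): row 5 has {1,2,3,4,5}; column 6 has {1,2,3,4,5} → 6.
Cell (r6,c1): row 6 has {2,6}; column 1 has {1,2,3,4,6} → 5.
Cell (r6,c2): row 6 has {2,5,6}; column 2 has {1,2,4,5,6} → 3.
Cell (r6,c3): row 6 has {2,3,5,6}; column 3 has {2,3,4,5,6} → 1.
Cell (r6,c4): row 6 has {1,2,3,5,6}; column 4 has {1,2,3,5,6} → 4.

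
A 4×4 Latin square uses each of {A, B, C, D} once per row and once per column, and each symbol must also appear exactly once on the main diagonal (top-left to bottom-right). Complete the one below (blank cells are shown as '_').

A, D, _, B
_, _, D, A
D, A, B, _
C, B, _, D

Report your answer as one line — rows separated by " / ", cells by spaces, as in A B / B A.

A D C B / B C D A / D A B C / C B A D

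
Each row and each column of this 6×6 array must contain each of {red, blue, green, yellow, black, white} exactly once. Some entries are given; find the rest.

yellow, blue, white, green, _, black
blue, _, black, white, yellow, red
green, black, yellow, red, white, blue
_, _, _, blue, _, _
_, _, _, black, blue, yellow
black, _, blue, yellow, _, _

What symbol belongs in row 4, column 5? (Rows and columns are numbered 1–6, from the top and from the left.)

black

(r1,c5) = red
(r2,c2) = green
(r6,c5) = green
(r6,c6) = white
(r4,c5) = black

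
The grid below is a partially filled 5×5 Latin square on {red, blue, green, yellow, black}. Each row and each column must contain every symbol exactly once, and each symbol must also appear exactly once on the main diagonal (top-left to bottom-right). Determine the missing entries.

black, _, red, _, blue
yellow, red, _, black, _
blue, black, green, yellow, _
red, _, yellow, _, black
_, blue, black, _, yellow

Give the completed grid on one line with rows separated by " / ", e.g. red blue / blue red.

black yellow red green blue / yellow red blue black green / blue black green yellow red / red green yellow blue black / green blue black red yellow

(r1,c4) = green
(r2,c3) = blue
(r2,c5) = green
(r3,c5) = red
(r4,c2) = green
(r4,c4) = blue
(r5,c1) = green
(r5,c4) = red
(r1,c2) = yellow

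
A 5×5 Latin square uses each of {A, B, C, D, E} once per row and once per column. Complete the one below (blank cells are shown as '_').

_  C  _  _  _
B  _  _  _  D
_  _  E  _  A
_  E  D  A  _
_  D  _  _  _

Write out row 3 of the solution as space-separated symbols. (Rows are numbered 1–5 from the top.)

(r2,c2) = A
(r2,c3) = C
(r2,c4) = E
(r3,c2) = B
(r4,c1) = C
(r4,c5) = B
(r1,c5) = E
(r3,c1) = D
(r3,c4) = C

D B E C A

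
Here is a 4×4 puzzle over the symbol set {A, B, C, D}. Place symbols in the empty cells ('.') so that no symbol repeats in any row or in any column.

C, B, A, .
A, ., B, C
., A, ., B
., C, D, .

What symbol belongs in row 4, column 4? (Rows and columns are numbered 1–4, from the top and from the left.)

(r1,c4) = D
(r2,c2) = D
(r3,c1) = D
(r3,c3) = C
(r4,c1) = B
(r4,c4) = A

A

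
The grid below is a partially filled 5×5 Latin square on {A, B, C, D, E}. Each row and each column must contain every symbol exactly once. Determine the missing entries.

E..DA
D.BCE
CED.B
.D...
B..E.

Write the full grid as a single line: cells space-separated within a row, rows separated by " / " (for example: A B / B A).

E B C D A / D A B C E / C E D A B / A D E B C / B C A E D

Cell (r1,c3): row 1 has {A,D,E}; column 3 has {B,D} → C.
Cell (r2,c2): row 2 has {B,C,D,E}; column 2 has {D,E} → A.
Cell (r3,c4): row 3 has {B,C,D,E}; column 4 has {C,D,E} → A.
Cell (r4,c1): row 4 has {D}; column 1 has {B,C,D,E} → A.
Cell (r4,c3): row 4 has {A,D}; column 3 has {B,C,D} → E.
Cell (r4,c4): row 4 has {A,D,E}; column 4 has {A,C,D,E} → B.
Cell (r4,c5): row 4 has {A,B,D,E}; column 5 has {A,B,E} → C.
Cell (r5,c2): row 5 has {B,E}; column 2 has {A,D,E} → C.
Cell (r5,c3): row 5 has {B,C,E}; column 3 has {B,C,D,E} → A.
Cell (r5,c5): row 5 has {A,B,C,E}; column 5 has {A,B,C,E} → D.
Cell (r1,c2): row 1 has {A,C,D,E}; column 2 has {A,C,D,E} → B.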